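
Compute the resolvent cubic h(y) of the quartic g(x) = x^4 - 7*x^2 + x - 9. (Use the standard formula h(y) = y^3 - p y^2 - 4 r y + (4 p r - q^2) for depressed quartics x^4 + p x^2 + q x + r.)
h(y) = y^3 + 7*y^2 + 36*y + 251

Identify coefficients: p = -7, q = 1, r = -9.
Plug into h(y) = y^3 - p y^2 - 4 r y + (4 p r - q^2):
  h(y) = y^3 - (-7) y^2 - 4*(-9) y + (4*(-7)*(-9) - (1)^2)
       = y^3 + (7) y^2 + (36) y + (251).
Simplifying: h(y) = y^3 + 7*y^2 + 36*y + 251.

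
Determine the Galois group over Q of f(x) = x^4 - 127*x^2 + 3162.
Gal(K/Q) = V_4 (Klein four-group, Z/2Z × Z/2Z)

f factors as (x^2 - 93)(x^2 - 34), so the splitting field is K = Q(sqrt(93), sqrt(34)). The elements 93, 34, 3162 are all non-squares in Q, so sqrt(93) and sqrt(34) generate independent quadratic extensions. Thus [K:Q] = 4 and Gal(K/Q) is generated by the two order-2 automorphisms sqrt(93) ↦ -sqrt(93) and sqrt(34) ↦ -sqrt(34), giving V_4.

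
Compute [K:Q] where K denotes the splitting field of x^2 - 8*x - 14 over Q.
[K:Q] = 2

The discriminant of x^2 + (-8)*x + (-14) is b^2 - 4c = 64 - (-56) = 120. Since 120 is not a perfect square in Q, the polynomial is irreducible over Q. Its two roots generate a degree-2 extension, so [K:Q] = 2.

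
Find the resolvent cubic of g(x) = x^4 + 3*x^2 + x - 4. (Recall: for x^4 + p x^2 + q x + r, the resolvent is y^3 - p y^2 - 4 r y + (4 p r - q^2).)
h(y) = y^3 - 3*y^2 + 16*y - 49

Identify coefficients: p = 3, q = 1, r = -4.
Plug into h(y) = y^3 - p y^2 - 4 r y + (4 p r - q^2):
  h(y) = y^3 - (3) y^2 - 4*(-4) y + (4*(3)*(-4) - (1)^2)
       = y^3 + (-3) y^2 + (16) y + (-49).
Simplifying: h(y) = y^3 - 3*y^2 + 16*y - 49.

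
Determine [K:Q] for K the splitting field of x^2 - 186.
[K:Q] = 2

The polynomial x^2 - 186 is irreducible over Q since 186 is not a perfect square. Its splitting field is Q(sqrt(186)), which has degree 2 over Q.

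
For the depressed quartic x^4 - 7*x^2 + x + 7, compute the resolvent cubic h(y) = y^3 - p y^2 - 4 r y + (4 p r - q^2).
h(y) = y^3 + 7*y^2 - 28*y - 197

Identify coefficients: p = -7, q = 1, r = 7.
Plug into h(y) = y^3 - p y^2 - 4 r y + (4 p r - q^2):
  h(y) = y^3 - (-7) y^2 - 4*(7) y + (4*(-7)*(7) - (1)^2)
       = y^3 + (7) y^2 + (-28) y + (-197).
Simplifying: h(y) = y^3 + 7*y^2 - 28*y - 197.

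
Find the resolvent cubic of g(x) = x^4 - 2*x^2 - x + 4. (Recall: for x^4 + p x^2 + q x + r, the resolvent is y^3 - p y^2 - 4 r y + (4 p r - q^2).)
h(y) = y^3 + 2*y^2 - 16*y - 33

Identify coefficients: p = -2, q = -1, r = 4.
Plug into h(y) = y^3 - p y^2 - 4 r y + (4 p r - q^2):
  h(y) = y^3 - (-2) y^2 - 4*(4) y + (4*(-2)*(4) - (-1)^2)
       = y^3 + (2) y^2 + (-16) y + (-33).
Simplifying: h(y) = y^3 + 2*y^2 - 16*y - 33.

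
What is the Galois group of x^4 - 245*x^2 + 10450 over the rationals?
Gal(K/Q) = V_4 (Klein four-group, Z/2Z × Z/2Z)

f factors as (x^2 - 190)(x^2 - 55), so the splitting field is K = Q(sqrt(190), sqrt(55)). The elements 190, 55, 10450 are all non-squares in Q, so sqrt(190) and sqrt(55) generate independent quadratic extensions. Thus [K:Q] = 4 and Gal(K/Q) is generated by the two order-2 automorphisms sqrt(190) ↦ -sqrt(190) and sqrt(55) ↦ -sqrt(55), giving V_4.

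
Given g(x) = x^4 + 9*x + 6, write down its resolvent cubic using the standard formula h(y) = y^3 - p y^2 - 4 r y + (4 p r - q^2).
h(y) = y^3 - 24*y - 81

Identify coefficients: p = 0, q = 9, r = 6.
Plug into h(y) = y^3 - p y^2 - 4 r y + (4 p r - q^2):
  h(y) = y^3 - (0) y^2 - 4*(6) y + (4*(0)*(6) - (9)^2)
       = y^3 + (0) y^2 + (-24) y + (-81).
Simplifying: h(y) = y^3 - 24*y - 81.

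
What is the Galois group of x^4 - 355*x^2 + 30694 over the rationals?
Gal(K/Q) = V_4 (Klein four-group, Z/2Z × Z/2Z)

f factors as (x^2 - 149)(x^2 - 206), so the splitting field is K = Q(sqrt(149), sqrt(206)). The elements 149, 206, 30694 are all non-squares in Q, so sqrt(149) and sqrt(206) generate independent quadratic extensions. Thus [K:Q] = 4 and Gal(K/Q) is generated by the two order-2 automorphisms sqrt(149) ↦ -sqrt(149) and sqrt(206) ↦ -sqrt(206), giving V_4.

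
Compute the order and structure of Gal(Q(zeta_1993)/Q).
|Gal(Q(zeta_1993)/Q)| = phi(1993) = 1992; group ≅ (Z/1993Z)^* ≅ Z/1992Z

The n-th cyclotomic polynomial Φ_1993(x) is the minimal polynomial of zeta_1993 over Q and has degree phi(1993) = 1992. So Q(zeta_1993) is a degree-1992 Galois extension with Galois group (Z/1993Z)^*. (Z/1993Z)^* is cyclic since 1993 is an odd prime power (or 4). Hence Gal(Q(zeta_1993)/Q) ≅ Z/1992Z.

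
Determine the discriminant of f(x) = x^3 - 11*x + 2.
Δ = 5216

For a depressed cubic x^3 + p x + q the discriminant is Δ = -4 p^3 - 27 q^2 = -4*(-11)^3 - 27*(2)^2 = 5324 - 108 = 5216.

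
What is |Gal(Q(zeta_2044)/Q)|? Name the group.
|Gal(Q(zeta_2044)/Q)| = phi(2044) = 864; group ≅ (Z/2044Z)^* ≅ Z/2Z × Z/6Z × Z/72Z

The n-th cyclotomic polynomial Φ_2044(x) is the minimal polynomial of zeta_2044 over Q and has degree phi(2044) = 864. So Q(zeta_2044) is a degree-864 Galois extension with Galois group (Z/2044Z)^*. By CRT, (Z/2044Z)^* ≅ (Z/4Z)^* × (Z/7Z)^* × (Z/73Z)^*. Each prime-power unit group is (Z/4Z)^* ≅ Z/2Z; (Z/7Z)^* ≅ Z/6Z; (Z/73Z)^* ≅ Z/72Z. Hence Gal(Q(zeta_2044)/Q) ≅ Z/2Z × Z/6Z × Z/72Z.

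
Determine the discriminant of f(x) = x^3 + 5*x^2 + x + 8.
Δ = -4987

For x^3 + a x^2 + b x + c the discriminant is Δ = 18 a b c - 4 a^3 c + a^2 b^2 - 4 b^3 - 27 c^2.
Plug a = 5, b = 1, c = 8:
  18*(5)*(1)*(8) - 4*(5)^3*(8) + (5)^2*(1)^2 - 4*(1)^3 - 27*(8)^2
  = 720 + (-4000) + 25 + (-4) + (-1728)
  = -4987.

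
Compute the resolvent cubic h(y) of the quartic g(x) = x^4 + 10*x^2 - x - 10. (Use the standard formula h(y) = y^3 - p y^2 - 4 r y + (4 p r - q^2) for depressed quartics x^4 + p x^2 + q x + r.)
h(y) = y^3 - 10*y^2 + 40*y - 401

Identify coefficients: p = 10, q = -1, r = -10.
Plug into h(y) = y^3 - p y^2 - 4 r y + (4 p r - q^2):
  h(y) = y^3 - (10) y^2 - 4*(-10) y + (4*(10)*(-10) - (-1)^2)
       = y^3 + (-10) y^2 + (40) y + (-401).
Simplifying: h(y) = y^3 - 10*y^2 + 40*y - 401.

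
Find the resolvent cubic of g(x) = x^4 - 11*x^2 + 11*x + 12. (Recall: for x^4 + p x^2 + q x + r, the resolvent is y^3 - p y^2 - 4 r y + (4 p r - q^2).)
h(y) = y^3 + 11*y^2 - 48*y - 649

Identify coefficients: p = -11, q = 11, r = 12.
Plug into h(y) = y^3 - p y^2 - 4 r y + (4 p r - q^2):
  h(y) = y^3 - (-11) y^2 - 4*(12) y + (4*(-11)*(12) - (11)^2)
       = y^3 + (11) y^2 + (-48) y + (-649).
Simplifying: h(y) = y^3 + 11*y^2 - 48*y - 649.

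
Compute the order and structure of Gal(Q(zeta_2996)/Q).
|Gal(Q(zeta_2996)/Q)| = phi(2996) = 1272; group ≅ (Z/2996Z)^* ≅ Z/2Z × Z/6Z × Z/106Z

The n-th cyclotomic polynomial Φ_2996(x) is the minimal polynomial of zeta_2996 over Q and has degree phi(2996) = 1272. So Q(zeta_2996) is a degree-1272 Galois extension with Galois group (Z/2996Z)^*. By CRT, (Z/2996Z)^* ≅ (Z/4Z)^* × (Z/7Z)^* × (Z/107Z)^*. Each prime-power unit group is (Z/4Z)^* ≅ Z/2Z; (Z/7Z)^* ≅ Z/6Z; (Z/107Z)^* ≅ Z/106Z. Hence Gal(Q(zeta_2996)/Q) ≅ Z/2Z × Z/6Z × Z/106Z.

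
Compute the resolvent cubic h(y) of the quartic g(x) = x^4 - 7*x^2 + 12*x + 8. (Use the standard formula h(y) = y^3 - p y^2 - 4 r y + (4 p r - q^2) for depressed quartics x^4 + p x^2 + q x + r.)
h(y) = y^3 + 7*y^2 - 32*y - 368

Identify coefficients: p = -7, q = 12, r = 8.
Plug into h(y) = y^3 - p y^2 - 4 r y + (4 p r - q^2):
  h(y) = y^3 - (-7) y^2 - 4*(8) y + (4*(-7)*(8) - (12)^2)
       = y^3 + (7) y^2 + (-32) y + (-368).
Simplifying: h(y) = y^3 + 7*y^2 - 32*y - 368.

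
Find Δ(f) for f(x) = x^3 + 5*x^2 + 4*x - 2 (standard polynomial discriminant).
Δ = 316

For x^3 + a x^2 + b x + c the discriminant is Δ = 18 a b c - 4 a^3 c + a^2 b^2 - 4 b^3 - 27 c^2.
Plug a = 5, b = 4, c = -2:
  18*(5)*(4)*(-2) - 4*(5)^3*(-2) + (5)^2*(4)^2 - 4*(4)^3 - 27*(-2)^2
  = -720 + (1000) + 400 + (-256) + (-108)
  = 316.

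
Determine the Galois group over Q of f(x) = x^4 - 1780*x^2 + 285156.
Gal(K/Q) = Z/2Z (cyclic of order 2)

f factors as (x^2 - 1602)(x^2 - 178), so the splitting field is K = Q(sqrt(1602), sqrt(178)). The squarefree part of 1602 is 178 and the squarefree part of 178 is also 178, so sqrt(1602) and sqrt(178) are both rational multiples of sqrt(178). Hence Q(sqrt(1602)) = Q(sqrt(178)) = Q(sqrt(178)), and the splitting field collapses to a single degree-2 extension with Galois group Z/2Z.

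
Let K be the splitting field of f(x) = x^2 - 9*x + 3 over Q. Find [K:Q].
[K:Q] = 2

The discriminant of x^2 + (-9)*x + (3) is b^2 - 4c = 81 - (12) = 69. Since 69 is not a perfect square in Q, the polynomial is irreducible over Q. Its two roots generate a degree-2 extension, so [K:Q] = 2.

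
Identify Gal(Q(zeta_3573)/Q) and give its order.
|Gal(Q(zeta_3573)/Q)| = phi(3573) = 2376; group ≅ (Z/3573Z)^* ≅ Z/6Z × Z/396Z

The n-th cyclotomic polynomial Φ_3573(x) is the minimal polynomial of zeta_3573 over Q and has degree phi(3573) = 2376. So Q(zeta_3573) is a degree-2376 Galois extension with Galois group (Z/3573Z)^*. By CRT, (Z/3573Z)^* ≅ (Z/9Z)^* × (Z/397Z)^*. Each prime-power unit group is (Z/9Z)^* ≅ Z/6Z; (Z/397Z)^* ≅ Z/396Z. Hence Gal(Q(zeta_3573)/Q) ≅ Z/6Z × Z/396Z.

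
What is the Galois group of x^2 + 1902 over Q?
Gal(K/Q) = Z/2Z (cyclic of order 2)

x^2 + 1902 is irreducible over Q since -1902 is not a rational square. The splitting field Q(sqrt(-1902)) has degree 2 over Q, and its unique nontrivial automorphism is sqrt(-1902) ↦ -sqrt(-1902). Hence Gal(Q(sqrt(-1902))/Q) = Z/2Z.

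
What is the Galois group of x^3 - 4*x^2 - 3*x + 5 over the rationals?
Gal(K/Q) = S_3 (symmetric group of order 6)

Compute the discriminant of x^3 + (-4)*x^2 + (-3)*x + (5): Δ = 1937. Since Δ is not a rational square, the Galois group is not contained in A_3; it must be the full S_3 (irreducibility of the cubic rules out anything smaller).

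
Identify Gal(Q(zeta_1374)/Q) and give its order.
|Gal(Q(zeta_1374)/Q)| = phi(1374) = 456; group ≅ (Z/1374Z)^* ≅ Z/2Z × Z/228Z

The n-th cyclotomic polynomial Φ_1374(x) is the minimal polynomial of zeta_1374 over Q and has degree phi(1374) = 456. So Q(zeta_1374) is a degree-456 Galois extension with Galois group (Z/1374Z)^*. By CRT, (Z/1374Z)^* ≅ (Z/2Z)^* × (Z/3Z)^* × (Z/229Z)^*. Each prime-power unit group is (Z/2Z)^* ≅ trivial group (order 1); (Z/3Z)^* ≅ Z/2Z; (Z/229Z)^* ≅ Z/228Z. Hence Gal(Q(zeta_1374)/Q) ≅ Z/2Z × Z/228Z.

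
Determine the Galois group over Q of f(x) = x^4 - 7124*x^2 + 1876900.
Gal(K/Q) = Z/2Z (cyclic of order 2)

f factors as (x^2 - 6850)(x^2 - 274), so the splitting field is K = Q(sqrt(6850), sqrt(274)). The squarefree part of 6850 is 274 and the squarefree part of 274 is also 274, so sqrt(6850) and sqrt(274) are both rational multiples of sqrt(274). Hence Q(sqrt(6850)) = Q(sqrt(274)) = Q(sqrt(274)), and the splitting field collapses to a single degree-2 extension with Galois group Z/2Z.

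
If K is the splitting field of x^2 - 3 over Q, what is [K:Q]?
[K:Q] = 2

The polynomial x^2 - 3 is irreducible over Q since 3 is not a perfect square. Its splitting field is Q(sqrt(3)), which has degree 2 over Q.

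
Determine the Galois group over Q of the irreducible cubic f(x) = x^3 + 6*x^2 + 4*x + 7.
Gal(K/Q) = S_3 (symmetric group of order 6)

Compute the discriminant of x^3 + (6)*x^2 + (4)*x + (7): Δ = -4027. Since Δ is not a rational square, the Galois group is not contained in A_3; it must be the full S_3 (irreducibility of the cubic rules out anything smaller).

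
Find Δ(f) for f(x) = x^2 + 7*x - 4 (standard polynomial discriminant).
Δ = 65

For a quadratic a x^2 + b x + c the discriminant is Δ = b^2 - 4ac = (7)^2 - 4*(1)*(-4) = 49 - (-16) = 65.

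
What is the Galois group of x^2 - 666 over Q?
Gal(K/Q) = Z/2Z (cyclic of order 2)

x^2 - 666 is irreducible over Q since 666 is not a rational square. The splitting field Q(sqrt(666)) has degree 2 over Q, and its unique nontrivial automorphism is sqrt(666) ↦ -sqrt(666). Hence Gal(Q(sqrt(666))/Q) = Z/2Z.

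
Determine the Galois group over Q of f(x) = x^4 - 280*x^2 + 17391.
Gal(K/Q) = V_4 (Klein four-group, Z/2Z × Z/2Z)

f factors as (x^2 - 187)(x^2 - 93), so the splitting field is K = Q(sqrt(187), sqrt(93)). The elements 187, 93, 17391 are all non-squares in Q, so sqrt(187) and sqrt(93) generate independent quadratic extensions. Thus [K:Q] = 4 and Gal(K/Q) is generated by the two order-2 automorphisms sqrt(187) ↦ -sqrt(187) and sqrt(93) ↦ -sqrt(93), giving V_4.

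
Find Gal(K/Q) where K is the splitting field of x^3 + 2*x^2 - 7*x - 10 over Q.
Gal(K/Q) = S_3 (symmetric group of order 6)

Compute the discriminant of x^3 + (2)*x^2 + (-7)*x + (-10): Δ = 1708. Since Δ is not a rational square, the Galois group is not contained in A_3; it must be the full S_3 (irreducibility of the cubic rules out anything smaller).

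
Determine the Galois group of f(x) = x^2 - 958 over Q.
Gal(K/Q) = Z/2Z (cyclic of order 2)

x^2 - 958 is irreducible over Q since 958 is not a rational square. The splitting field Q(sqrt(958)) has degree 2 over Q, and its unique nontrivial automorphism is sqrt(958) ↦ -sqrt(958). Hence Gal(Q(sqrt(958))/Q) = Z/2Z.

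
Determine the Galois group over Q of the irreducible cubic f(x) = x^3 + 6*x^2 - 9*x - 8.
Gal(K/Q) = S_3 (symmetric group of order 6)

Compute the discriminant of x^3 + (6)*x^2 + (-9)*x + (-8): Δ = 18792. Since Δ is not a rational square, the Galois group is not contained in A_3; it must be the full S_3 (irreducibility of the cubic rules out anything smaller).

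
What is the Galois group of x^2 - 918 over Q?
Gal(K/Q) = Z/2Z (cyclic of order 2)

x^2 - 918 is irreducible over Q since 918 is not a rational square. The splitting field Q(sqrt(918)) has degree 2 over Q, and its unique nontrivial automorphism is sqrt(918) ↦ -sqrt(918). Hence Gal(Q(sqrt(918))/Q) = Z/2Z.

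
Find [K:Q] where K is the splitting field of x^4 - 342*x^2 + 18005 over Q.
[K:Q] = 4

f factors as (x^2 - 65)(x^2 - 277); the splitting field is K = Q(sqrt(65), sqrt(277)). Since 65, 277, and 18005 are all non-squares in Q, the three subfields Q(sqrt(65)), Q(sqrt(277)), Q(sqrt(18005)) are distinct degree-2 extensions, so [K:Q] = 4 (Klein four Galois group).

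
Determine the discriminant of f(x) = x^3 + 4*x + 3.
Δ = -499

For a depressed cubic x^3 + p x + q the discriminant is Δ = -4 p^3 - 27 q^2 = -4*(4)^3 - 27*(3)^2 = -256 - 243 = -499.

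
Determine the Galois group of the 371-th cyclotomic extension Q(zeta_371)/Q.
|Gal(Q(zeta_371)/Q)| = phi(371) = 312; group ≅ (Z/371Z)^* ≅ Z/6Z × Z/52Z

The n-th cyclotomic polynomial Φ_371(x) is the minimal polynomial of zeta_371 over Q and has degree phi(371) = 312. So Q(zeta_371) is a degree-312 Galois extension with Galois group (Z/371Z)^*. By CRT, (Z/371Z)^* ≅ (Z/7Z)^* × (Z/53Z)^*. Each prime-power unit group is (Z/7Z)^* ≅ Z/6Z; (Z/53Z)^* ≅ Z/52Z. Hence Gal(Q(zeta_371)/Q) ≅ Z/6Z × Z/52Z.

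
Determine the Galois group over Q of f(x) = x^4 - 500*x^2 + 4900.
Gal(K/Q) = Z/2Z (cyclic of order 2)

f factors as (x^2 - 10)(x^2 - 490), so the splitting field is K = Q(sqrt(10), sqrt(490)). The squarefree part of 10 is 10 and the squarefree part of 490 is also 10, so sqrt(10) and sqrt(490) are both rational multiples of sqrt(10). Hence Q(sqrt(10)) = Q(sqrt(490)) = Q(sqrt(10)), and the splitting field collapses to a single degree-2 extension with Galois group Z/2Z.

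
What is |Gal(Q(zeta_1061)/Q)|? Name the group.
|Gal(Q(zeta_1061)/Q)| = phi(1061) = 1060; group ≅ (Z/1061Z)^* ≅ Z/1060Z

The n-th cyclotomic polynomial Φ_1061(x) is the minimal polynomial of zeta_1061 over Q and has degree phi(1061) = 1060. So Q(zeta_1061) is a degree-1060 Galois extension with Galois group (Z/1061Z)^*. (Z/1061Z)^* is cyclic since 1061 is an odd prime power (or 4). Hence Gal(Q(zeta_1061)/Q) ≅ Z/1060Z.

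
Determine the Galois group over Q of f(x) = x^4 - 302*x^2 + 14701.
Gal(K/Q) = V_4 (Klein four-group, Z/2Z × Z/2Z)

f factors as (x^2 - 61)(x^2 - 241), so the splitting field is K = Q(sqrt(61), sqrt(241)). The elements 61, 241, 14701 are all non-squares in Q, so sqrt(61) and sqrt(241) generate independent quadratic extensions. Thus [K:Q] = 4 and Gal(K/Q) is generated by the two order-2 automorphisms sqrt(61) ↦ -sqrt(61) and sqrt(241) ↦ -sqrt(241), giving V_4.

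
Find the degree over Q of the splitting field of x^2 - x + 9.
[K:Q] = 2

The discriminant of x^2 + (-1)*x + (9) is b^2 - 4c = 1 - (36) = -35. Since -35 is not a perfect square in Q, the polynomial is irreducible over Q. Its two roots generate a degree-2 extension, so [K:Q] = 2.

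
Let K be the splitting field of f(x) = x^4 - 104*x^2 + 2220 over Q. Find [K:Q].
[K:Q] = 4

f factors as (x^2 - 30)(x^2 - 74); the splitting field is K = Q(sqrt(30), sqrt(74)). Since 30, 74, and 2220 are all non-squares in Q, the three subfields Q(sqrt(30)), Q(sqrt(74)), Q(sqrt(2220)) are distinct degree-2 extensions, so [K:Q] = 4 (Klein four Galois group).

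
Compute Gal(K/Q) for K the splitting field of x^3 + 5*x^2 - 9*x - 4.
Gal(K/Q) = S_3 (symmetric group of order 6)

Compute the discriminant of x^3 + (5)*x^2 + (-9)*x + (-4): Δ = 9749. Since Δ is not a rational square, the Galois group is not contained in A_3; it must be the full S_3 (irreducibility of the cubic rules out anything smaller).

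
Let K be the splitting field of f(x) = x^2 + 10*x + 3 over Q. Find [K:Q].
[K:Q] = 2

The discriminant of x^2 + (10)*x + (3) is b^2 - 4c = 100 - (12) = 88. Since 88 is not a perfect square in Q, the polynomial is irreducible over Q. Its two roots generate a degree-2 extension, so [K:Q] = 2.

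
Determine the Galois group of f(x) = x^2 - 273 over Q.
Gal(K/Q) = Z/2Z (cyclic of order 2)

x^2 - 273 is irreducible over Q since 273 is not a rational square. The splitting field Q(sqrt(273)) has degree 2 over Q, and its unique nontrivial automorphism is sqrt(273) ↦ -sqrt(273). Hence Gal(Q(sqrt(273))/Q) = Z/2Z.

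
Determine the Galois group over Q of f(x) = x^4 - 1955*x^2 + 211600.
Gal(K/Q) = Z/2Z (cyclic of order 2)

f factors as (x^2 - 1840)(x^2 - 115), so the splitting field is K = Q(sqrt(1840), sqrt(115)). The squarefree part of 1840 is 115 and the squarefree part of 115 is also 115, so sqrt(1840) and sqrt(115) are both rational multiples of sqrt(115). Hence Q(sqrt(1840)) = Q(sqrt(115)) = Q(sqrt(115)), and the splitting field collapses to a single degree-2 extension with Galois group Z/2Z.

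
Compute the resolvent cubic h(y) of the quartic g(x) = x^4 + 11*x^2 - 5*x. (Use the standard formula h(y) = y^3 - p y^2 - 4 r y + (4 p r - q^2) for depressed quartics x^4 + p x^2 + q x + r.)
h(y) = y^3 - 11*y^2 - 25

Identify coefficients: p = 11, q = -5, r = 0.
Plug into h(y) = y^3 - p y^2 - 4 r y + (4 p r - q^2):
  h(y) = y^3 - (11) y^2 - 4*(0) y + (4*(11)*(0) - (-5)^2)
       = y^3 + (-11) y^2 + (0) y + (-25).
Simplifying: h(y) = y^3 - 11*y^2 - 25.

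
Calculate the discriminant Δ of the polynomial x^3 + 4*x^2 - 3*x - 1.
Δ = 697

For x^3 + a x^2 + b x + c the discriminant is Δ = 18 a b c - 4 a^3 c + a^2 b^2 - 4 b^3 - 27 c^2.
Plug a = 4, b = -3, c = -1:
  18*(4)*(-3)*(-1) - 4*(4)^3*(-1) + (4)^2*(-3)^2 - 4*(-3)^3 - 27*(-1)^2
  = 216 + (256) + 144 + (108) + (-27)
  = 697.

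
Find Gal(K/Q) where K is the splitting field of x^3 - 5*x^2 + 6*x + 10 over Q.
Gal(K/Q) = S_3 (symmetric group of order 6)

Compute the discriminant of x^3 + (-5)*x^2 + (6)*x + (10): Δ = -3064. Since Δ is not a rational square, the Galois group is not contained in A_3; it must be the full S_3 (irreducibility of the cubic rules out anything smaller).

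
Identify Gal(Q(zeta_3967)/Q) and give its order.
|Gal(Q(zeta_3967)/Q)| = phi(3967) = 3966; group ≅ (Z/3967Z)^* ≅ Z/3966Z

The n-th cyclotomic polynomial Φ_3967(x) is the minimal polynomial of zeta_3967 over Q and has degree phi(3967) = 3966. So Q(zeta_3967) is a degree-3966 Galois extension with Galois group (Z/3967Z)^*. (Z/3967Z)^* is cyclic since 3967 is an odd prime power (or 4). Hence Gal(Q(zeta_3967)/Q) ≅ Z/3966Z.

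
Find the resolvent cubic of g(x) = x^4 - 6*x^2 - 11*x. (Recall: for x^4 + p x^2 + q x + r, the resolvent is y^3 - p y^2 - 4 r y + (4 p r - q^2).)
h(y) = y^3 + 6*y^2 - 121

Identify coefficients: p = -6, q = -11, r = 0.
Plug into h(y) = y^3 - p y^2 - 4 r y + (4 p r - q^2):
  h(y) = y^3 - (-6) y^2 - 4*(0) y + (4*(-6)*(0) - (-11)^2)
       = y^3 + (6) y^2 + (0) y + (-121).
Simplifying: h(y) = y^3 + 6*y^2 - 121.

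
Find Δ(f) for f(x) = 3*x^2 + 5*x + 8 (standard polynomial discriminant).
Δ = -71

For a quadratic a x^2 + b x + c the discriminant is Δ = b^2 - 4ac = (5)^2 - 4*(3)*(8) = 25 - (96) = -71.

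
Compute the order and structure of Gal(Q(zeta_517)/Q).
|Gal(Q(zeta_517)/Q)| = phi(517) = 460; group ≅ (Z/517Z)^* ≅ Z/10Z × Z/46Z

The n-th cyclotomic polynomial Φ_517(x) is the minimal polynomial of zeta_517 over Q and has degree phi(517) = 460. So Q(zeta_517) is a degree-460 Galois extension with Galois group (Z/517Z)^*. By CRT, (Z/517Z)^* ≅ (Z/11Z)^* × (Z/47Z)^*. Each prime-power unit group is (Z/11Z)^* ≅ Z/10Z; (Z/47Z)^* ≅ Z/46Z. Hence Gal(Q(zeta_517)/Q) ≅ Z/10Z × Z/46Z.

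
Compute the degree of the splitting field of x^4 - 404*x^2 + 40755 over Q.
[K:Q] = 4

f factors as (x^2 - 209)(x^2 - 195); the splitting field is K = Q(sqrt(209), sqrt(195)). Since 209, 195, and 40755 are all non-squares in Q, the three subfields Q(sqrt(209)), Q(sqrt(195)), Q(sqrt(40755)) are distinct degree-2 extensions, so [K:Q] = 4 (Klein four Galois group).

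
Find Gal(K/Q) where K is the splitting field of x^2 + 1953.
Gal(K/Q) = Z/2Z (cyclic of order 2)

x^2 + 1953 is irreducible over Q since -1953 is not a rational square. The splitting field Q(sqrt(-1953)) has degree 2 over Q, and its unique nontrivial automorphism is sqrt(-1953) ↦ -sqrt(-1953). Hence Gal(Q(sqrt(-1953))/Q) = Z/2Z.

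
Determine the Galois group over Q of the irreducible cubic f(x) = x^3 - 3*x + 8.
Gal(K/Q) = S_3 (symmetric group of order 6)

Compute the discriminant of x^3 + (0)*x^2 + (-3)*x + (8): Δ = -1620. Since Δ is not a rational square, the Galois group is not contained in A_3; it must be the full S_3 (irreducibility of the cubic rules out anything smaller).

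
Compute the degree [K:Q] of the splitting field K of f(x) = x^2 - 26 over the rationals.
[K:Q] = 2

The polynomial x^2 - 26 is irreducible over Q since 26 is not a perfect square. Its splitting field is Q(sqrt(26)), which has degree 2 over Q.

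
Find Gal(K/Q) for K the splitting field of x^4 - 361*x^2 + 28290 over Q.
Gal(K/Q) = V_4 (Klein four-group, Z/2Z × Z/2Z)

f factors as (x^2 - 246)(x^2 - 115), so the splitting field is K = Q(sqrt(246), sqrt(115)). The elements 246, 115, 28290 are all non-squares in Q, so sqrt(246) and sqrt(115) generate independent quadratic extensions. Thus [K:Q] = 4 and Gal(K/Q) is generated by the two order-2 automorphisms sqrt(246) ↦ -sqrt(246) and sqrt(115) ↦ -sqrt(115), giving V_4.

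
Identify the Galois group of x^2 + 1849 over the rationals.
Gal(K/Q) = Z/2Z (cyclic of order 2)

x^2 + 1849 is irreducible over Q since -1849 is not a rational square. The splitting field Q(sqrt(-1849)) has degree 2 over Q, and its unique nontrivial automorphism is sqrt(-1849) ↦ -sqrt(-1849). Hence Gal(Q(sqrt(-1849))/Q) = Z/2Z.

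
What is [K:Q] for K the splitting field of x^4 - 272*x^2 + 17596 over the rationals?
[K:Q] = 4

f factors as (x^2 - 106)(x^2 - 166); the splitting field is K = Q(sqrt(106), sqrt(166)). Since 106, 166, and 17596 are all non-squares in Q, the three subfields Q(sqrt(106)), Q(sqrt(166)), Q(sqrt(17596)) are distinct degree-2 extensions, so [K:Q] = 4 (Klein four Galois group).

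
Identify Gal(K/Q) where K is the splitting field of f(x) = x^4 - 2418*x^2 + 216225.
Gal(K/Q) = Z/2Z (cyclic of order 2)

f factors as (x^2 - 93)(x^2 - 2325), so the splitting field is K = Q(sqrt(93), sqrt(2325)). The squarefree part of 93 is 93 and the squarefree part of 2325 is also 93, so sqrt(93) and sqrt(2325) are both rational multiples of sqrt(93). Hence Q(sqrt(93)) = Q(sqrt(2325)) = Q(sqrt(93)), and the splitting field collapses to a single degree-2 extension with Galois group Z/2Z.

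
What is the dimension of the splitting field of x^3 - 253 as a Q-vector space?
[K:Q] = 6

x^3 - 253 has one real root r = 253^(1/3) and two complex roots r*zeta_3, r*zeta_3^2 where zeta_3 = e^(2*pi*i/3). The splitting field is Q(r, zeta_3). [Q(r):Q] = 3 and [Q(zeta_3):Q] = 2 with gcd = 1, so [Q(r, zeta_3):Q] = 3 * 2 = 6.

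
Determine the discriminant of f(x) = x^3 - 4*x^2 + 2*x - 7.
Δ = -2075

For x^3 + a x^2 + b x + c the discriminant is Δ = 18 a b c - 4 a^3 c + a^2 b^2 - 4 b^3 - 27 c^2.
Plug a = -4, b = 2, c = -7:
  18*(-4)*(2)*(-7) - 4*(-4)^3*(-7) + (-4)^2*(2)^2 - 4*(2)^3 - 27*(-7)^2
  = 1008 + (-1792) + 64 + (-32) + (-1323)
  = -2075.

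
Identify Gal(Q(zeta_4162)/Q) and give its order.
|Gal(Q(zeta_4162)/Q)| = phi(4162) = 2080; group ≅ (Z/4162Z)^* ≅ Z/2080Z

The n-th cyclotomic polynomial Φ_4162(x) is the minimal polynomial of zeta_4162 over Q and has degree phi(4162) = 2080. So Q(zeta_4162) is a degree-2080 Galois extension with Galois group (Z/4162Z)^*. By CRT, (Z/4162Z)^* ≅ (Z/2Z)^* × (Z/2081Z)^*. Each prime-power unit group is (Z/2Z)^* ≅ trivial group (order 1); (Z/2081Z)^* ≅ Z/2080Z. Hence Gal(Q(zeta_4162)/Q) ≅ Z/2080Z.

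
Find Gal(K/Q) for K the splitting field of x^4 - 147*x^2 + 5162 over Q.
Gal(K/Q) = V_4 (Klein four-group, Z/2Z × Z/2Z)

f factors as (x^2 - 89)(x^2 - 58), so the splitting field is K = Q(sqrt(89), sqrt(58)). The elements 89, 58, 5162 are all non-squares in Q, so sqrt(89) and sqrt(58) generate independent quadratic extensions. Thus [K:Q] = 4 and Gal(K/Q) is generated by the two order-2 automorphisms sqrt(89) ↦ -sqrt(89) and sqrt(58) ↦ -sqrt(58), giving V_4.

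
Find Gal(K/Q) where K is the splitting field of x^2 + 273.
Gal(K/Q) = Z/2Z (cyclic of order 2)

x^2 + 273 is irreducible over Q since -273 is not a rational square. The splitting field Q(sqrt(-273)) has degree 2 over Q, and its unique nontrivial automorphism is sqrt(-273) ↦ -sqrt(-273). Hence Gal(Q(sqrt(-273))/Q) = Z/2Z.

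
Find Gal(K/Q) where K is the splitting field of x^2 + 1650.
Gal(K/Q) = Z/2Z (cyclic of order 2)

x^2 + 1650 is irreducible over Q since -1650 is not a rational square. The splitting field Q(sqrt(-1650)) has degree 2 over Q, and its unique nontrivial automorphism is sqrt(-1650) ↦ -sqrt(-1650). Hence Gal(Q(sqrt(-1650))/Q) = Z/2Z.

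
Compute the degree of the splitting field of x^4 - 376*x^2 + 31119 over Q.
[K:Q] = 4

f factors as (x^2 - 253)(x^2 - 123); the splitting field is K = Q(sqrt(253), sqrt(123)). Since 253, 123, and 31119 are all non-squares in Q, the three subfields Q(sqrt(253)), Q(sqrt(123)), Q(sqrt(31119)) are distinct degree-2 extensions, so [K:Q] = 4 (Klein four Galois group).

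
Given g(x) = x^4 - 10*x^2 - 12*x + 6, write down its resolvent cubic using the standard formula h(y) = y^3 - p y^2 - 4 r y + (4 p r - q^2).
h(y) = y^3 + 10*y^2 - 24*y - 384

Identify coefficients: p = -10, q = -12, r = 6.
Plug into h(y) = y^3 - p y^2 - 4 r y + (4 p r - q^2):
  h(y) = y^3 - (-10) y^2 - 4*(6) y + (4*(-10)*(6) - (-12)^2)
       = y^3 + (10) y^2 + (-24) y + (-384).
Simplifying: h(y) = y^3 + 10*y^2 - 24*y - 384.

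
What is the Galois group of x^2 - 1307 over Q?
Gal(K/Q) = Z/2Z (cyclic of order 2)

x^2 - 1307 is irreducible over Q since 1307 is not a rational square. The splitting field Q(sqrt(1307)) has degree 2 over Q, and its unique nontrivial automorphism is sqrt(1307) ↦ -sqrt(1307). Hence Gal(Q(sqrt(1307))/Q) = Z/2Z.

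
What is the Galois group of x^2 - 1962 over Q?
Gal(K/Q) = Z/2Z (cyclic of order 2)

x^2 - 1962 is irreducible over Q since 1962 is not a rational square. The splitting field Q(sqrt(1962)) has degree 2 over Q, and its unique nontrivial automorphism is sqrt(1962) ↦ -sqrt(1962). Hence Gal(Q(sqrt(1962))/Q) = Z/2Z.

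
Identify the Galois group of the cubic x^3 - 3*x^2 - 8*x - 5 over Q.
Gal(K/Q) = S_3 (symmetric group of order 6)

Compute the discriminant of x^3 + (-3)*x^2 + (-8)*x + (-5): Δ = -751. Since Δ is not a rational square, the Galois group is not contained in A_3; it must be the full S_3 (irreducibility of the cubic rules out anything smaller).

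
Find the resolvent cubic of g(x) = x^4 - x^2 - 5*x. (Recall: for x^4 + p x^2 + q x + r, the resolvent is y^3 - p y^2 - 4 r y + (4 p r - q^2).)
h(y) = y^3 + y^2 - 25

Identify coefficients: p = -1, q = -5, r = 0.
Plug into h(y) = y^3 - p y^2 - 4 r y + (4 p r - q^2):
  h(y) = y^3 - (-1) y^2 - 4*(0) y + (4*(-1)*(0) - (-5)^2)
       = y^3 + (1) y^2 + (0) y + (-25).
Simplifying: h(y) = y^3 + y^2 - 25.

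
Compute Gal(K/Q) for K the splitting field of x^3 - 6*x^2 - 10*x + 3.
Gal(K/Q) = S_3 (symmetric group of order 6)

Compute the discriminant of x^3 + (-6)*x^2 + (-10)*x + (3): Δ = 13189. Since Δ is not a rational square, the Galois group is not contained in A_3; it must be the full S_3 (irreducibility of the cubic rules out anything smaller).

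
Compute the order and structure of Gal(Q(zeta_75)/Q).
|Gal(Q(zeta_75)/Q)| = phi(75) = 40; group ≅ (Z/75Z)^* ≅ Z/2Z × Z/20Z

The n-th cyclotomic polynomial Φ_75(x) is the minimal polynomial of zeta_75 over Q and has degree phi(75) = 40. So Q(zeta_75) is a degree-40 Galois extension with Galois group (Z/75Z)^*. By CRT, (Z/75Z)^* ≅ (Z/3Z)^* × (Z/25Z)^*. Each prime-power unit group is (Z/3Z)^* ≅ Z/2Z; (Z/25Z)^* ≅ Z/20Z. Hence Gal(Q(zeta_75)/Q) ≅ Z/2Z × Z/20Z.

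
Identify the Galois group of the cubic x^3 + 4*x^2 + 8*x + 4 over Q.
Gal(K/Q) = S_3 (symmetric group of order 6)

Compute the discriminant of x^3 + (4)*x^2 + (8)*x + (4): Δ = -176. Since Δ is not a rational square, the Galois group is not contained in A_3; it must be the full S_3 (irreducibility of the cubic rules out anything smaller).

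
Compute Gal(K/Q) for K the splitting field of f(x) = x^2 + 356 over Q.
Gal(K/Q) = Z/2Z (cyclic of order 2)

x^2 + 356 is irreducible over Q since -356 is not a rational square. The splitting field Q(sqrt(-356)) has degree 2 over Q, and its unique nontrivial automorphism is sqrt(-356) ↦ -sqrt(-356). Hence Gal(Q(sqrt(-356))/Q) = Z/2Z.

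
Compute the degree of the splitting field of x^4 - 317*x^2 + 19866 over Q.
[K:Q] = 4

f factors as (x^2 - 86)(x^2 - 231); the splitting field is K = Q(sqrt(86), sqrt(231)). Since 86, 231, and 19866 are all non-squares in Q, the three subfields Q(sqrt(86)), Q(sqrt(231)), Q(sqrt(19866)) are distinct degree-2 extensions, so [K:Q] = 4 (Klein four Galois group).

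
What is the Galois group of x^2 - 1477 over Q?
Gal(K/Q) = Z/2Z (cyclic of order 2)

x^2 - 1477 is irreducible over Q since 1477 is not a rational square. The splitting field Q(sqrt(1477)) has degree 2 over Q, and its unique nontrivial automorphism is sqrt(1477) ↦ -sqrt(1477). Hence Gal(Q(sqrt(1477))/Q) = Z/2Z.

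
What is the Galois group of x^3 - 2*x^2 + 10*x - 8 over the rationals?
Gal(K/Q) = S_3 (symmetric group of order 6)

Compute the discriminant of x^3 + (-2)*x^2 + (10)*x + (-8): Δ = -2704. Since Δ is not a rational square, the Galois group is not contained in A_3; it must be the full S_3 (irreducibility of the cubic rules out anything smaller).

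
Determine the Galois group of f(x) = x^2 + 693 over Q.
Gal(K/Q) = Z/2Z (cyclic of order 2)

x^2 + 693 is irreducible over Q since -693 is not a rational square. The splitting field Q(sqrt(-693)) has degree 2 over Q, and its unique nontrivial automorphism is sqrt(-693) ↦ -sqrt(-693). Hence Gal(Q(sqrt(-693))/Q) = Z/2Z.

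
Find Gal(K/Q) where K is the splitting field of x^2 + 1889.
Gal(K/Q) = Z/2Z (cyclic of order 2)

x^2 + 1889 is irreducible over Q since -1889 is not a rational square. The splitting field Q(sqrt(-1889)) has degree 2 over Q, and its unique nontrivial automorphism is sqrt(-1889) ↦ -sqrt(-1889). Hence Gal(Q(sqrt(-1889))/Q) = Z/2Z.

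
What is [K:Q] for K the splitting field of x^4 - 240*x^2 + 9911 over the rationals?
[K:Q] = 4

f factors as (x^2 - 187)(x^2 - 53); the splitting field is K = Q(sqrt(187), sqrt(53)). Since 187, 53, and 9911 are all non-squares in Q, the three subfields Q(sqrt(187)), Q(sqrt(53)), Q(sqrt(9911)) are distinct degree-2 extensions, so [K:Q] = 4 (Klein four Galois group).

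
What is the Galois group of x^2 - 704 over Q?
Gal(K/Q) = Z/2Z (cyclic of order 2)

x^2 - 704 is irreducible over Q since 704 is not a rational square. The splitting field Q(sqrt(704)) has degree 2 over Q, and its unique nontrivial automorphism is sqrt(704) ↦ -sqrt(704). Hence Gal(Q(sqrt(704))/Q) = Z/2Z.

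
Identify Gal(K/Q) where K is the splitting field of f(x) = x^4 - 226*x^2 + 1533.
Gal(K/Q) = V_4 (Klein four-group, Z/2Z × Z/2Z)

f factors as (x^2 - 7)(x^2 - 219), so the splitting field is K = Q(sqrt(7), sqrt(219)). The elements 7, 219, 1533 are all non-squares in Q, so sqrt(7) and sqrt(219) generate independent quadratic extensions. Thus [K:Q] = 4 and Gal(K/Q) is generated by the two order-2 automorphisms sqrt(7) ↦ -sqrt(7) and sqrt(219) ↦ -sqrt(219), giving V_4.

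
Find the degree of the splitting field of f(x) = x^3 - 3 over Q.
[K:Q] = 6

x^3 - 3 has one real root r = 3^(1/3) and two complex roots r*zeta_3, r*zeta_3^2 where zeta_3 = e^(2*pi*i/3). The splitting field is Q(r, zeta_3). [Q(r):Q] = 3 and [Q(zeta_3):Q] = 2 with gcd = 1, so [Q(r, zeta_3):Q] = 3 * 2 = 6.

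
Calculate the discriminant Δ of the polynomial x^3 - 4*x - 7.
Δ = -1067

For x^3 + a x^2 + b x + c the discriminant is Δ = 18 a b c - 4 a^3 c + a^2 b^2 - 4 b^3 - 27 c^2.
Plug a = 0, b = -4, c = -7:
  18*(0)*(-4)*(-7) - 4*(0)^3*(-7) + (0)^2*(-4)^2 - 4*(-4)^3 - 27*(-7)^2
  = 0 + (0) + 0 + (256) + (-1323)
  = -1067.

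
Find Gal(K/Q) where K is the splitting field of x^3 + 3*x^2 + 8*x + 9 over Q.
Gal(K/Q) = S_3 (symmetric group of order 6)

Compute the discriminant of x^3 + (3)*x^2 + (8)*x + (9): Δ = -743. Since Δ is not a rational square, the Galois group is not contained in A_3; it must be the full S_3 (irreducibility of the cubic rules out anything smaller).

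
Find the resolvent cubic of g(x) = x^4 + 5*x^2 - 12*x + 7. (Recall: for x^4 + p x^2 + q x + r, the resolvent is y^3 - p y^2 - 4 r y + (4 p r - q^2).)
h(y) = y^3 - 5*y^2 - 28*y - 4

Identify coefficients: p = 5, q = -12, r = 7.
Plug into h(y) = y^3 - p y^2 - 4 r y + (4 p r - q^2):
  h(y) = y^3 - (5) y^2 - 4*(7) y + (4*(5)*(7) - (-12)^2)
       = y^3 + (-5) y^2 + (-28) y + (-4).
Simplifying: h(y) = y^3 - 5*y^2 - 28*y - 4.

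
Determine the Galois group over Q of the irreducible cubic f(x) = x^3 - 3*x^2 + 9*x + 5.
Gal(K/Q) = S_3 (symmetric group of order 6)

Compute the discriminant of x^3 + (-3)*x^2 + (9)*x + (5): Δ = -4752. Since Δ is not a rational square, the Galois group is not contained in A_3; it must be the full S_3 (irreducibility of the cubic rules out anything smaller).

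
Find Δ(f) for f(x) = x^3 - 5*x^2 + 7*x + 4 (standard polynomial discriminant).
Δ = -1099

For x^3 + a x^2 + b x + c the discriminant is Δ = 18 a b c - 4 a^3 c + a^2 b^2 - 4 b^3 - 27 c^2.
Plug a = -5, b = 7, c = 4:
  18*(-5)*(7)*(4) - 4*(-5)^3*(4) + (-5)^2*(7)^2 - 4*(7)^3 - 27*(4)^2
  = -2520 + (2000) + 1225 + (-1372) + (-432)
  = -1099.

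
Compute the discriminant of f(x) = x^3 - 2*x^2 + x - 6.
Δ = -948

For x^3 + a x^2 + b x + c the discriminant is Δ = 18 a b c - 4 a^3 c + a^2 b^2 - 4 b^3 - 27 c^2.
Plug a = -2, b = 1, c = -6:
  18*(-2)*(1)*(-6) - 4*(-2)^3*(-6) + (-2)^2*(1)^2 - 4*(1)^3 - 27*(-6)^2
  = 216 + (-192) + 4 + (-4) + (-972)
  = -948.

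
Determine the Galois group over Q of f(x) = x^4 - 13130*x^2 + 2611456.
Gal(K/Q) = Z/2Z (cyclic of order 2)

f factors as (x^2 - 12928)(x^2 - 202), so the splitting field is K = Q(sqrt(12928), sqrt(202)). The squarefree part of 12928 is 202 and the squarefree part of 202 is also 202, so sqrt(12928) and sqrt(202) are both rational multiples of sqrt(202). Hence Q(sqrt(12928)) = Q(sqrt(202)) = Q(sqrt(202)), and the splitting field collapses to a single degree-2 extension with Galois group Z/2Z.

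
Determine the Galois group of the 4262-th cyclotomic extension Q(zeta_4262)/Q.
|Gal(Q(zeta_4262)/Q)| = phi(4262) = 2130; group ≅ (Z/4262Z)^* ≅ Z/2130Z

The n-th cyclotomic polynomial Φ_4262(x) is the minimal polynomial of zeta_4262 over Q and has degree phi(4262) = 2130. So Q(zeta_4262) is a degree-2130 Galois extension with Galois group (Z/4262Z)^*. By CRT, (Z/4262Z)^* ≅ (Z/2Z)^* × (Z/2131Z)^*. Each prime-power unit group is (Z/2Z)^* ≅ trivial group (order 1); (Z/2131Z)^* ≅ Z/2130Z. Hence Gal(Q(zeta_4262)/Q) ≅ Z/2130Z.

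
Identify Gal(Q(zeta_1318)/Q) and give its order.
|Gal(Q(zeta_1318)/Q)| = phi(1318) = 658; group ≅ (Z/1318Z)^* ≅ Z/658Z

The n-th cyclotomic polynomial Φ_1318(x) is the minimal polynomial of zeta_1318 over Q and has degree phi(1318) = 658. So Q(zeta_1318) is a degree-658 Galois extension with Galois group (Z/1318Z)^*. By CRT, (Z/1318Z)^* ≅ (Z/2Z)^* × (Z/659Z)^*. Each prime-power unit group is (Z/2Z)^* ≅ trivial group (order 1); (Z/659Z)^* ≅ Z/658Z. Hence Gal(Q(zeta_1318)/Q) ≅ Z/658Z.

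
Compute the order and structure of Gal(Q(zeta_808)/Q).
|Gal(Q(zeta_808)/Q)| = phi(808) = 400; group ≅ (Z/808Z)^* ≅ Z/2Z × Z/2Z × Z/100Z

The n-th cyclotomic polynomial Φ_808(x) is the minimal polynomial of zeta_808 over Q and has degree phi(808) = 400. So Q(zeta_808) is a degree-400 Galois extension with Galois group (Z/808Z)^*. By CRT, (Z/808Z)^* ≅ (Z/8Z)^* × (Z/101Z)^*. Each prime-power unit group is (Z/8Z)^* ≅ Z/2Z × Z/2Z; (Z/101Z)^* ≅ Z/100Z. Hence Gal(Q(zeta_808)/Q) ≅ Z/2Z × Z/2Z × Z/100Z.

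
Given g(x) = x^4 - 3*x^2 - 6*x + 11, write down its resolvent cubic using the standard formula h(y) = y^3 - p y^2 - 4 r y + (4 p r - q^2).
h(y) = y^3 + 3*y^2 - 44*y - 168

Identify coefficients: p = -3, q = -6, r = 11.
Plug into h(y) = y^3 - p y^2 - 4 r y + (4 p r - q^2):
  h(y) = y^3 - (-3) y^2 - 4*(11) y + (4*(-3)*(11) - (-6)^2)
       = y^3 + (3) y^2 + (-44) y + (-168).
Simplifying: h(y) = y^3 + 3*y^2 - 44*y - 168.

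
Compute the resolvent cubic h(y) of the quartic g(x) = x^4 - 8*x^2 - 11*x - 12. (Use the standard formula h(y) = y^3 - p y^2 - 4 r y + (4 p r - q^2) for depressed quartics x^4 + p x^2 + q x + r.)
h(y) = y^3 + 8*y^2 + 48*y + 263

Identify coefficients: p = -8, q = -11, r = -12.
Plug into h(y) = y^3 - p y^2 - 4 r y + (4 p r - q^2):
  h(y) = y^3 - (-8) y^2 - 4*(-12) y + (4*(-8)*(-12) - (-11)^2)
       = y^3 + (8) y^2 + (48) y + (263).
Simplifying: h(y) = y^3 + 8*y^2 + 48*y + 263.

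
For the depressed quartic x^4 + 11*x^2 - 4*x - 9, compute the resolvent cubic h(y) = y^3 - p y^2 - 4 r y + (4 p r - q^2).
h(y) = y^3 - 11*y^2 + 36*y - 412

Identify coefficients: p = 11, q = -4, r = -9.
Plug into h(y) = y^3 - p y^2 - 4 r y + (4 p r - q^2):
  h(y) = y^3 - (11) y^2 - 4*(-9) y + (4*(11)*(-9) - (-4)^2)
       = y^3 + (-11) y^2 + (36) y + (-412).
Simplifying: h(y) = y^3 - 11*y^2 + 36*y - 412.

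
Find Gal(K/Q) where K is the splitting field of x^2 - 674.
Gal(K/Q) = Z/2Z (cyclic of order 2)

x^2 - 674 is irreducible over Q since 674 is not a rational square. The splitting field Q(sqrt(674)) has degree 2 over Q, and its unique nontrivial automorphism is sqrt(674) ↦ -sqrt(674). Hence Gal(Q(sqrt(674))/Q) = Z/2Z.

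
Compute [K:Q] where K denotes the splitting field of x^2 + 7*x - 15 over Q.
[K:Q] = 2

The discriminant of x^2 + (7)*x + (-15) is b^2 - 4c = 49 - (-60) = 109. Since 109 is not a perfect square in Q, the polynomial is irreducible over Q. Its two roots generate a degree-2 extension, so [K:Q] = 2.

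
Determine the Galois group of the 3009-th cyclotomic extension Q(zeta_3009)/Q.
|Gal(Q(zeta_3009)/Q)| = phi(3009) = 1856; group ≅ (Z/3009Z)^* ≅ Z/2Z × Z/16Z × Z/58Z

The n-th cyclotomic polynomial Φ_3009(x) is the minimal polynomial of zeta_3009 over Q and has degree phi(3009) = 1856. So Q(zeta_3009) is a degree-1856 Galois extension with Galois group (Z/3009Z)^*. By CRT, (Z/3009Z)^* ≅ (Z/3Z)^* × (Z/17Z)^* × (Z/59Z)^*. Each prime-power unit group is (Z/3Z)^* ≅ Z/2Z; (Z/17Z)^* ≅ Z/16Z; (Z/59Z)^* ≅ Z/58Z. Hence Gal(Q(zeta_3009)/Q) ≅ Z/2Z × Z/16Z × Z/58Z.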